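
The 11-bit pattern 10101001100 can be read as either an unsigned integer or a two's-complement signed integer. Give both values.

unsigned = 1356, signed = -692

Unsigned: 10101001100 = 1356.
Signed: MSB=1 → 1356 − 2048 = -692.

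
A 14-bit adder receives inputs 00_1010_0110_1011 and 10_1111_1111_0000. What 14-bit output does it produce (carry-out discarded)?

11101001011011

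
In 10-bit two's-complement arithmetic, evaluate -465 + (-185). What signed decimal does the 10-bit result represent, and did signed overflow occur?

-465 → 1000101111
-185 → 1101000111
  1000101111
+ 1101000111
= 0101110110  (discard carry-out 1)
Result 0101110110: MSB = 0 → value 374.
Both addends are negative but the stored result is non-negative: signed overflow. The true value -465 + (-185) = -650 lies outside [-512, 511].

374; overflow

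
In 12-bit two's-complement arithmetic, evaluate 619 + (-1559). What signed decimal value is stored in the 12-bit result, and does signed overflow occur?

-940; no overflow

619 → 001001101011
-1559 → 100111101001
  001001101011
+ 100111101001
= 110001010100
Result 110001010100: MSB = 1 → 3156 − 4096 = -940.
Addends have opposite signs, so signed overflow cannot occur.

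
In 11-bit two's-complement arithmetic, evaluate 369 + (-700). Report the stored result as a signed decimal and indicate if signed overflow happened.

369 → 00101110001
-700 → 10101000100
  00101110001
+ 10101000100
= 11010110101
Result 11010110101: MSB = 1 → 1717 − 2048 = -331.
Addends have opposite signs, so signed overflow cannot occur.

-331; no overflow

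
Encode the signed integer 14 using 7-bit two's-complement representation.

0001110

14 is non-negative, so write it directly in 7 bits: 0001110.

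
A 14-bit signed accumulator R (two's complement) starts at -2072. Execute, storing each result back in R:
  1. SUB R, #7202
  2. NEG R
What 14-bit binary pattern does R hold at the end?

Start: R = -2072 = 11011111101000.
R = -2072 − 7202 = -9274; wraps to 7110 = 01101111000110
R = −(7110) = -7110 = 10010000111010

10010000111010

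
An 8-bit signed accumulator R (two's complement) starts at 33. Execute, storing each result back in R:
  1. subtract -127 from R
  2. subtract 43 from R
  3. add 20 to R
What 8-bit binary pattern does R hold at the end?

10001001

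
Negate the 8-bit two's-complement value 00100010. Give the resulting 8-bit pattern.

Invert: 11011101. Add 1: 11011110.
Check: 00100010 = 34, 11011110 = -34.

11011110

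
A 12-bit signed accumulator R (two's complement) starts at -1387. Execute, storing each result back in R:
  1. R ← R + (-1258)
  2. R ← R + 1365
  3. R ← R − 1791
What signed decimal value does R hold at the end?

1025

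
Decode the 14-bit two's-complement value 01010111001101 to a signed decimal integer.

MSB is 0, so the value is non-negative: 01010111001101 = 5581.

5581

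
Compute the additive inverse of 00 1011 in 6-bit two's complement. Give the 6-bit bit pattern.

Invert: 110100. Add 1: 110101.
Check: 001011 = 11, 110101 = -11.

110101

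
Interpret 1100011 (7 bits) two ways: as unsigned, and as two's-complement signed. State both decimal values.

unsigned = 99, signed = -29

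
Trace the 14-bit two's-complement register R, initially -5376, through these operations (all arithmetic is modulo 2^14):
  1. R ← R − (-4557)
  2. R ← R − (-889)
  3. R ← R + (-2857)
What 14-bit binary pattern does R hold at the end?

Start: R = -5376 = 10101100000000.
R = -5376 − (-4557) = -819 = 11110011001101
R = -819 − (-889) = 70 = 00000001000110
R = 70 + (-2857) = -2787 = 11010100011101

11010100011101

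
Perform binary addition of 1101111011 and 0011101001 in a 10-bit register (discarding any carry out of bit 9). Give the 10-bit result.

0001100100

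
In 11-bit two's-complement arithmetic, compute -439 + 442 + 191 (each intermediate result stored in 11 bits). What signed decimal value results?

194

-439 + 442 = 3 (00000000011)
3 + 191 = 194 (00011000010)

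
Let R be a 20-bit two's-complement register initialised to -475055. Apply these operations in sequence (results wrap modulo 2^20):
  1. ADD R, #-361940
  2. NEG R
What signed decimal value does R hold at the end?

-211581

Start: R = -475055 = 10001100000001010001.
R = -475055 + (-361940) = -836995; wraps to 211581 = 00110011101001111101
R = −(211581) = -211581 = 11001100010110000011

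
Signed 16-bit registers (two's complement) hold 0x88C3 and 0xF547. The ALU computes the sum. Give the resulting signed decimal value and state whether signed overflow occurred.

0x88C3 = 1000100011000011 = -30525 (signed)
0xF547 = 1111010101000111 = -2745 (signed)
  1000100011000011
+ 1111010101000111
= 0111111000001010  (discard carry-out 1)
Result 0111111000001010: MSB = 0 → value 32266.
Both addends are negative but the stored result is non-negative: signed overflow. The true value -30525 + (-2745) = -33270 lies outside [-32768, 32767].

32266; overflow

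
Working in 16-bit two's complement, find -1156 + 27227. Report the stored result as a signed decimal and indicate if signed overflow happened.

26071; no overflow

-1156 → 1111101101111100
27227 → 0110101001011011
  1111101101111100
+ 0110101001011011
= 0110010111010111  (discard carry-out 1)
Result 0110010111010111: MSB = 0 → value 26071.
Addends have opposite signs, so signed overflow cannot occur.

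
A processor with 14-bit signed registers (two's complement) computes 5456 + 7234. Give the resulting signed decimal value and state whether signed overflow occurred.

5456 → 01010101010000
7234 → 01110001000010
  01010101010000
+ 01110001000010
= 11000110010010
Result 11000110010010: MSB = 1 → 12690 − 16384 = -3694.
Both addends are non-negative but the stored result is negative: signed overflow. The true value 5456 + 7234 = 12690 lies outside [-8192, 8191].

-3694; overflow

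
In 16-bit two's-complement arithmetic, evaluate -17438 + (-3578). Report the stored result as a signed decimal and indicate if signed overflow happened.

-17438 → 1011101111100010
-3578 → 1111001000000110
  1011101111100010
+ 1111001000000110
= 1010110111101000  (discard carry-out 1)
Result 1010110111101000: MSB = 1 → 44520 − 65536 = -21016.
Both addends are negative and so is the stored result: no signed overflow.

-21016; no overflow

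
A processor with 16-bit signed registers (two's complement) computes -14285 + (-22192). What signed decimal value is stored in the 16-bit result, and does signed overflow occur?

29059; overflow

-14285 → 1100100000110011
-22192 → 1010100101010000
  1100100000110011
+ 1010100101010000
= 0111000110000011  (discard carry-out 1)
Result 0111000110000011: MSB = 0 → value 29059.
Both addends are negative but the stored result is non-negative: signed overflow. The true value -14285 + (-22192) = -36477 lies outside [-32768, 32767].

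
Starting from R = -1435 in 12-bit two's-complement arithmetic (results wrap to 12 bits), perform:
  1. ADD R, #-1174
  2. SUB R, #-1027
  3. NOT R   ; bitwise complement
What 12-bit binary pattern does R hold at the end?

Start: R = -1435 = 101001100101.
R = -1435 + (-1174) = -2609; wraps to 1487 = 010111001111
R = 1487 − (-1027) = 2514; wraps to -1582 = 100111010010
R = NOT 100111010010 = 011000101101 = 1581

011000101101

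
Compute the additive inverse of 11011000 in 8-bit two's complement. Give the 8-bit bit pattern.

Invert: 00100111. Add 1: 00101000.
Check: 11011000 = -40, 00101000 = 40.

00101000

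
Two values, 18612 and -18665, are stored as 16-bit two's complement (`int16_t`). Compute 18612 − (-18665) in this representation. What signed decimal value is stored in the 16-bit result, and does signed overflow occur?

-28259; overflow

18612 → 0100100010110100
-18665 → 1011011100010111
Subtract via negate-and-add: invert 1011011100010111 + 1 = 0100100011101001 (i.e. 18665).
  0100100010110100
+ 0100100011101001
= 1001000110011101
Result 1001000110011101: MSB = 1 → 37277 − 65536 = -28259.
Both addends (after negating the subtrahend) are non-negative but the stored result is negative: signed overflow. The true value 18612 − (-18665) = 37277 lies outside [-32768, 32767].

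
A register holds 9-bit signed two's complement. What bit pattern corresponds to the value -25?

|-25| = 25 = 000011001 in 9 bits.
Invert the bits: 111100110. Add 1: 111100111.
Check: 111100111 reads as 487 − 512 = -25.

111100111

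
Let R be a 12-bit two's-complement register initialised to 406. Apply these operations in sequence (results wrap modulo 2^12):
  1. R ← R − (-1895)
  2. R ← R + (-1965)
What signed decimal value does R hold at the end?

336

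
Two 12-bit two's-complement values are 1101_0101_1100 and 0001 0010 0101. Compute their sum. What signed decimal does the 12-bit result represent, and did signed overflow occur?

1101_0101_1100 → 110101011100 = -676 (signed)
0001 0010 0101 → 000100100101 = 293 (signed)
  110101011100
+ 000100100101
= 111010000001
Result 111010000001: MSB = 1 → 3713 − 4096 = -383.
Addends have opposite signs, so signed overflow cannot occur.

-383; no overflow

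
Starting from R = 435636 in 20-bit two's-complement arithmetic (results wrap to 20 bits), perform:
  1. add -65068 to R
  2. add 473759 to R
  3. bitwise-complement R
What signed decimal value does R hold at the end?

204248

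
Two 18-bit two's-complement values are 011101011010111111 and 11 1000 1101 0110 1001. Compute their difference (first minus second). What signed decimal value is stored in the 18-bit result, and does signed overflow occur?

-112298; overflow

011101011010111111 = 120511 (signed)
11 1000 1101 0110 1001 → 111000110101101001 = -29335 (signed)
Subtract via negate-and-add: invert 111000110101101001 + 1 = 000111001010010111 (i.e. 29335).
  011101011010111111
+ 000111001010010111
= 100100100101010110
Result 100100100101010110: MSB = 1 → 149846 − 262144 = -112298.
Both addends (after negating the subtrahend) are non-negative but the stored result is negative: signed overflow. The true value 120511 − (-29335) = 149846 lies outside [-131072, 131071].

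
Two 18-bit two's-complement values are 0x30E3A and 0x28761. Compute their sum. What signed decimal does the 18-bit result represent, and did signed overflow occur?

103835; overflow

0x30E3A = 110000111000111010 = -61894 (signed)
0x28761 = 101000011101100001 = -96415 (signed)
  110000111000111010
+ 101000011101100001
= 011001010110011011  (discard carry-out 1)
Result 011001010110011011: MSB = 0 → value 103835.
Both addends are negative but the stored result is non-negative: signed overflow. The true value -61894 + (-96415) = -158309 lies outside [-131072, 131071].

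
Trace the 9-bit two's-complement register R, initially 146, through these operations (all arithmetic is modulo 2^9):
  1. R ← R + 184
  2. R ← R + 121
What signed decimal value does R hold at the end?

-61

Start: R = 146 = 010010010.
R = 146 + 184 = 330; wraps to -182 = 101001010
R = -182 + 121 = -61 = 111000011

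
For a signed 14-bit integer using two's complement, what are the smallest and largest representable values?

min = -8192, max = 8191

Minimum: −2^13 = -8192.
Maximum: 2^13 − 1 = 8191.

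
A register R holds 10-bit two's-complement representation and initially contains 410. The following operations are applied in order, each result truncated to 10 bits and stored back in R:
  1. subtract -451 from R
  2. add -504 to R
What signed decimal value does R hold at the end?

357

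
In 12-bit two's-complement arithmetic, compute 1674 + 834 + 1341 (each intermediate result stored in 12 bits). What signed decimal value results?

1674 + 834 = 2508 → wraps to -1588 (100111001100)
-1588 + 1341 = -247 (111100001001)

-247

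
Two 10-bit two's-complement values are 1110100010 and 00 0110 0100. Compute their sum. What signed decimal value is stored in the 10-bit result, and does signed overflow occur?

6; no overflow

1110100010 = -94 (signed)
00 0110 0100 → 0001100100 = 100 (signed)
  1110100010
+ 0001100100
= 0000000110  (discard carry-out 1)
Result 0000000110: MSB = 0 → value 6.
Addends have opposite signs, so signed overflow cannot occur.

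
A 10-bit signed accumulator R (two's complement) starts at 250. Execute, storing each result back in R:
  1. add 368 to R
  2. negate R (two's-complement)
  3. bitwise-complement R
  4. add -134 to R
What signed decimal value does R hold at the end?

483

Start: R = 250 = 0011111010.
R = 250 + 368 = 618; wraps to -406 = 1001101010
R = −(-406) = 406 = 0110010110
R = NOT 0110010110 = 1001101001 = -407
R = -407 + (-134) = -541; wraps to 483 = 0111100011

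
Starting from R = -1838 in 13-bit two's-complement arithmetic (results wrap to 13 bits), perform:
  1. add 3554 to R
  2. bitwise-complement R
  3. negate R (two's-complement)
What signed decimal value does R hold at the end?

Start: R = -1838 = 1100011010010.
R = -1838 + 3554 = 1716 = 0011010110100
R = NOT 0011010110100 = 1100101001011 = -1717
R = −(-1717) = 1717 = 0011010110101

1717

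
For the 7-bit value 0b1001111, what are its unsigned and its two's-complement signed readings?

unsigned = 79, signed = -49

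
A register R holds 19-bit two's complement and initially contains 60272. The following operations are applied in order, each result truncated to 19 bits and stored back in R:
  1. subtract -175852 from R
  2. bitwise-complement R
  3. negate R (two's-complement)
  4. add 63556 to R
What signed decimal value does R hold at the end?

Start: R = 60272 = 0001110101101110000.
R = 60272 − (-175852) = 236124 = 0111001101001011100
R = NOT 0111001101001011100 = 1000110010110100011 = -236125
R = −(-236125) = 236125 = 0111001101001011101
R = 236125 + 63556 = 299681; wraps to -224607 = 1001001001010100001

-224607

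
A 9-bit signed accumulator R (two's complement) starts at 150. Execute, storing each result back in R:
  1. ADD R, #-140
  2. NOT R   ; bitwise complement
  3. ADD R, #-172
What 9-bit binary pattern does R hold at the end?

Start: R = 150 = 010010110.
R = 150 + (-140) = 10 = 000001010
R = NOT 000001010 = 111110101 = -11
R = -11 + (-172) = -183 = 101001001

101001001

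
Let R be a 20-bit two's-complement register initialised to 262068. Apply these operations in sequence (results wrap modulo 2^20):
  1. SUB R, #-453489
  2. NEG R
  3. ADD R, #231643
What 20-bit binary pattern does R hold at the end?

Start: R = 262068 = 00111111111110110100.
R = 262068 − (-453489) = 715557; wraps to -333019 = 10101110101100100101
R = −(-333019) = 333019 = 01010001010011011011
R = 333019 + 231643 = 564662; wraps to -483914 = 10001001110110110110

10001001110110110110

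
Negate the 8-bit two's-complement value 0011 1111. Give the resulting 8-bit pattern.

Invert: 11000000. Add 1: 11000001.

11000001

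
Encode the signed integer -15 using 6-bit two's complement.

110001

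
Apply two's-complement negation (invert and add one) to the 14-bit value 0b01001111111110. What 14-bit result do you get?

10110000000010

Invert: 10110000000001. Add 1: 10110000000010.
Check: 01001111111110 = 5118, 10110000000010 = -5118.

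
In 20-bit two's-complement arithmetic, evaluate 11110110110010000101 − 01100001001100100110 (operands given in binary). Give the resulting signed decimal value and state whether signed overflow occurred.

-435873; no overflow

11110110110010000101 = -37755 (signed)
01100001001100100110 = 398118 (signed)
Subtract via negate-and-add: invert 01100001001100100110 + 1 = 10011110110011011010 (i.e. -398118).
  11110110110010000101
+ 10011110110011011010
= 10010101100101011111  (discard carry-out 1)
Result 10010101100101011111: MSB = 1 → 612703 − 1048576 = -435873.
Both addends (after negating the subtrahend) are negative and so is the stored result: no signed overflow.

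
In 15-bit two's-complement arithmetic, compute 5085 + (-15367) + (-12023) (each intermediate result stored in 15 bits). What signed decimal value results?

10463

5085 + (-15367) = -10282 (101011111010110)
-10282 + (-12023) = -22305 → wraps to 10463 (010100011011111)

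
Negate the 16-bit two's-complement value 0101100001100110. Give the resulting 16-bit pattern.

1010011110011010

Invert: 1010011110011001. Add 1: 1010011110011010.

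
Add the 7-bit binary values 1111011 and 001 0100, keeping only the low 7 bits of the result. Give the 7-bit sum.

  1111011
+ 0010100
= 0001111  (discard carry-out 1)

0001111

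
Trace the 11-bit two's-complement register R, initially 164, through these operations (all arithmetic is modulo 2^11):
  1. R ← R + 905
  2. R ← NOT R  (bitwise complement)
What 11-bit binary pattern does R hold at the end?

Start: R = 164 = 00010100100.
R = 164 + 905 = 1069; wraps to -979 = 10000101101
R = NOT 10000101101 = 01111010010 = 978

01111010010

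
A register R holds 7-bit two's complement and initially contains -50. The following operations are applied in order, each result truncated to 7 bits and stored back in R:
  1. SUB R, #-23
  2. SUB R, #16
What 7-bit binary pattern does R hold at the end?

1010101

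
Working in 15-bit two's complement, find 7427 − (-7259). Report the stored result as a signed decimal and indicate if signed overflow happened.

7427 → 001110100000011
-7259 → 110001110100101
Subtract via negate-and-add: invert 110001110100101 + 1 = 001110001011011 (i.e. 7259).
  001110100000011
+ 001110001011011
= 011100101011110
Result 011100101011110: MSB = 0 → value 14686.
Both addends (after negating the subtrahend) are non-negative and so is the stored result: no signed overflow.

14686; no overflow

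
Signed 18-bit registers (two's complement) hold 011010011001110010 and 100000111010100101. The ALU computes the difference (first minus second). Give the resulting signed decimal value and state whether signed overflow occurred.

-26675; overflow

011010011001110010 = 108146 (signed)
100000111010100101 = -127323 (signed)
Subtract via negate-and-add: invert 100000111010100101 + 1 = 011111000101011011 (i.e. 127323).
  011010011001110010
+ 011111000101011011
= 111001011111001101
Result 111001011111001101: MSB = 1 → 235469 − 262144 = -26675.
Both addends (after negating the subtrahend) are non-negative but the stored result is negative: signed overflow. The true value 108146 − (-127323) = 235469 lies outside [-131072, 131071].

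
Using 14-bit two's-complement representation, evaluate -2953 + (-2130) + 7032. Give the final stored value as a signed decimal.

-2953 + (-2130) = -5083 (10110000100101)
-5083 + 7032 = 1949 (00011110011101)

1949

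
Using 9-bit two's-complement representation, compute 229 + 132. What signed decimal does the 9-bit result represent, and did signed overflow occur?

-151; overflow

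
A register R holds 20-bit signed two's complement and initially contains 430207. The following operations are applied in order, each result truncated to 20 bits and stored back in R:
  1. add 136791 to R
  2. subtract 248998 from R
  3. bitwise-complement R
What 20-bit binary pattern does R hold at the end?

10110010010111001111

Start: R = 430207 = 01101001000001111111.
R = 430207 + 136791 = 566998; wraps to -481578 = 10001010011011010110
R = -481578 − 248998 = -730576; wraps to 318000 = 01001101101000110000
R = NOT 01001101101000110000 = 10110010010111001111 = -318001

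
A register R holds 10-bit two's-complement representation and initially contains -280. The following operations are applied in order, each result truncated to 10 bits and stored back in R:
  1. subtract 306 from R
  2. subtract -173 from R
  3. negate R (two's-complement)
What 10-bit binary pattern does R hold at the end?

0110011101

Start: R = -280 = 1011101000.
R = -280 − 306 = -586; wraps to 438 = 0110110110
R = 438 − (-173) = 611; wraps to -413 = 1001100011
R = −(-413) = 413 = 0110011101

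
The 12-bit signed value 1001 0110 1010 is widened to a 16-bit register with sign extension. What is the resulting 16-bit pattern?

1111100101101010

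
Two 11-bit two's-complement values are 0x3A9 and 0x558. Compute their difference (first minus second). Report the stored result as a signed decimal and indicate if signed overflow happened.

-431; overflow

0x3A9 = 01110101001 = 937 (signed)
0x558 = 10101011000 = -680 (signed)
Subtract via negate-and-add: invert 10101011000 + 1 = 01010101000 (i.e. 680).
  01110101001
+ 01010101000
= 11001010001
Result 11001010001: MSB = 1 → 1617 − 2048 = -431.
Both addends (after negating the subtrahend) are non-negative but the stored result is negative: signed overflow. The true value 937 − (-680) = 1617 lies outside [-1024, 1023].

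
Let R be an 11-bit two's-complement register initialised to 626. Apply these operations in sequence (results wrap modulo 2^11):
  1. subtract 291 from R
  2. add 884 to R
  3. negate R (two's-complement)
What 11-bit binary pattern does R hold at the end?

01100111101

Start: R = 626 = 01001110010.
R = 626 − 291 = 335 = 00101001111
R = 335 + 884 = 1219; wraps to -829 = 10011000011
R = −(-829) = 829 = 01100111101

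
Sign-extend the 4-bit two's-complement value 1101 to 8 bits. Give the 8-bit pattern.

11111101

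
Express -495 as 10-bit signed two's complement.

1000010001

|-495| = 495 = 0111101111 in 10 bits.
Invert the bits: 1000010000. Add 1: 1000010001.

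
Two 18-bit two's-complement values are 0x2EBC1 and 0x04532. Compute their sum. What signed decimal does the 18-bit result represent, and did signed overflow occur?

-53005; no overflow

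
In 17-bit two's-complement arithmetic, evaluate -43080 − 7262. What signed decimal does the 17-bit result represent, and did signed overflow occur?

-43080 → 10101011110111000
7262 → 00001110001011110
Subtract via negate-and-add: invert 00001110001011110 + 1 = 11110001110100010 (i.e. -7262).
  10101011110111000
+ 11110001110100010
= 10011101101011010  (discard carry-out 1)
Result 10011101101011010: MSB = 1 → 80730 − 131072 = -50342.
Both addends (after negating the subtrahend) are negative and so is the stored result: no signed overflow.

-50342; no overflow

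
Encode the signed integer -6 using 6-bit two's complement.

|-6| = 6 = 000110 in 6 bits.
Invert the bits: 111001. Add 1: 111010.

111010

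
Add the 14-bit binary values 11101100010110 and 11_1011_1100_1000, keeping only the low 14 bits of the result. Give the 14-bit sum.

11011011011110

  11101100010110
+ 11101111001000
= 11011011011110  (discard carry-out 1)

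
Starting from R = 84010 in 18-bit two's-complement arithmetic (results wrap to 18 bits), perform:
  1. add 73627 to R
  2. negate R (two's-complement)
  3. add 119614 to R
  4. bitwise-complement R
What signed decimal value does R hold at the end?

38022

Start: R = 84010 = 010100100000101010.
R = 84010 + 73627 = 157637; wraps to -104507 = 100110011111000101
R = −(-104507) = 104507 = 011001100000111011
R = 104507 + 119614 = 224121; wraps to -38023 = 110110101101111001
R = NOT 110110101101111001 = 001001010010000110 = 38022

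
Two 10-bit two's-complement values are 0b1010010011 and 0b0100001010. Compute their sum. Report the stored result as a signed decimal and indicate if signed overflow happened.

-99; no overflow

0b1010010011 → 1010010011 = -365 (signed)
0b0100001010 → 0100001010 = 266 (signed)
  1010010011
+ 0100001010
= 1110011101
Result 1110011101: MSB = 1 → 925 − 1024 = -99.
Addends have opposite signs, so signed overflow cannot occur.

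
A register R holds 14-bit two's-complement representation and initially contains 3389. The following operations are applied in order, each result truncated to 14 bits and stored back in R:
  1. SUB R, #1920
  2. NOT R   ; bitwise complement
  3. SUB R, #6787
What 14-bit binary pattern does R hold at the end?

Start: R = 3389 = 00110100111101.
R = 3389 − 1920 = 1469 = 00010110111101
R = NOT 00010110111101 = 11101001000010 = -1470
R = -1470 − 6787 = -8257; wraps to 8127 = 01111110111111

01111110111111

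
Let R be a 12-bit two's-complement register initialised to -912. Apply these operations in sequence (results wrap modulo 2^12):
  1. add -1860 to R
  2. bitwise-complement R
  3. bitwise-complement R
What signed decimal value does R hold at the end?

1324

Start: R = -912 = 110001110000.
R = -912 + (-1860) = -2772; wraps to 1324 = 010100101100
R = NOT 010100101100 = 101011010011 = -1325
R = NOT 101011010011 = 010100101100 = 1324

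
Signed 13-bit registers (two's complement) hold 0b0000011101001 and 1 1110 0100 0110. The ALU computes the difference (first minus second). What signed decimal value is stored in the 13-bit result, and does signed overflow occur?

675; no overflow

0b0000011101001 → 0000011101001 = 233 (signed)
1 1110 0100 0110 → 1111001000110 = -442 (signed)
Subtract via negate-and-add: invert 1111001000110 + 1 = 0000110111010 (i.e. 442).
  0000011101001
+ 0000110111010
= 0001010100011
Result 0001010100011: MSB = 0 → value 675.
Both addends (after negating the subtrahend) are non-negative and so is the stored result: no signed overflow.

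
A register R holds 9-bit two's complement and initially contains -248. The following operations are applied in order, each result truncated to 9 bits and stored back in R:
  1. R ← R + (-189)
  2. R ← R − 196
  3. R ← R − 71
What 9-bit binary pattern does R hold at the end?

101000000

Start: R = -248 = 100001000.
R = -248 + (-189) = -437; wraps to 75 = 001001011
R = 75 − 196 = -121 = 110000111
R = -121 − 71 = -192 = 101000000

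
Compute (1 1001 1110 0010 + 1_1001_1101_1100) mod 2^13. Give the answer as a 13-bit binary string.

  1100111100010
+ 1100111011100
= 1001110111110  (discard carry-out 1)

1001110111110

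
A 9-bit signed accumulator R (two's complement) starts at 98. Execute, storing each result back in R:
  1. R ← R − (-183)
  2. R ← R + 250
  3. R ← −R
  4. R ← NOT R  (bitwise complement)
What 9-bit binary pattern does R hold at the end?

Start: R = 98 = 001100010.
R = 98 − (-183) = 281; wraps to -231 = 100011001
R = -231 + 250 = 19 = 000010011
R = −(19) = -19 = 111101101
R = NOT 111101101 = 000010010 = 18

000010010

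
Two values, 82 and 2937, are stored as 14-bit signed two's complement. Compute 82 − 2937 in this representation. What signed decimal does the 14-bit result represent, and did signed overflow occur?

82 → 00000001010010
2937 → 00101101111001
Subtract via negate-and-add: invert 00101101111001 + 1 = 11010010000111 (i.e. -2937).
  00000001010010
+ 11010010000111
= 11010011011001
Result 11010011011001: MSB = 1 → 13529 − 16384 = -2855.
Addends (after negating the subtrahend) have opposite signs, so signed overflow cannot occur.

-2855; no overflow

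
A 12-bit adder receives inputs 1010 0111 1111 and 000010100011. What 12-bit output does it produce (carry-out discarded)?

101100100010

  101001111111
+ 000010100011
= 101100100010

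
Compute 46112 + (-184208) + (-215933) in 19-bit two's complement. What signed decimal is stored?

46112 + (-184208) = -138096 (1011110010010010000)
-138096 + (-215933) = -354029 → wraps to 170259 (0101001100100010011)

170259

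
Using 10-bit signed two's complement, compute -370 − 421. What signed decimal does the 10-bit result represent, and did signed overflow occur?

-370 → 1010001110
421 → 0110100101
Subtract via negate-and-add: invert 0110100101 + 1 = 1001011011 (i.e. -421).
  1010001110
+ 1001011011
= 0011101001  (discard carry-out 1)
Result 0011101001: MSB = 0 → value 233.
Both addends (after negating the subtrahend) are negative but the stored result is non-negative: signed overflow. The true value -370 − 421 = -791 lies outside [-512, 511].

233; overflow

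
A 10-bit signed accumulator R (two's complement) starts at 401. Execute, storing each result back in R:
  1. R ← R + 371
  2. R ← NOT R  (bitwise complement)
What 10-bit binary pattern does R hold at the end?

0011111011

Start: R = 401 = 0110010001.
R = 401 + 371 = 772; wraps to -252 = 1100000100
R = NOT 1100000100 = 0011111011 = 251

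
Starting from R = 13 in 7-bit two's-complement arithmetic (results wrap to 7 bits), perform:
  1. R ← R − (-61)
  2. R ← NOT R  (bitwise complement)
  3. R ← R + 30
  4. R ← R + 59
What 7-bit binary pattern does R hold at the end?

Start: R = 13 = 0001101.
R = 13 − (-61) = 74; wraps to -54 = 1001010
R = NOT 1001010 = 0110101 = 53
R = 53 + 30 = 83; wraps to -45 = 1010011
R = -45 + 59 = 14 = 0001110

0001110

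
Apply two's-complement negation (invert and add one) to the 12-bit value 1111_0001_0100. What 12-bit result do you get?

000011101100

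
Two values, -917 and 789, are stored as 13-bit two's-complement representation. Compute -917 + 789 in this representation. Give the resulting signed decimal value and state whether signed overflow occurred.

-128; no overflow

-917 → 1110001101011
789 → 0001100010101
  1110001101011
+ 0001100010101
= 1111110000000
Result 1111110000000: MSB = 1 → 8064 − 8192 = -128.
Addends have opposite signs, so signed overflow cannot occur.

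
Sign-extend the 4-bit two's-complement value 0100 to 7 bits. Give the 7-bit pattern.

0000100

MSB of 0100 is 0; replicate it into the new high bits.
000|0100 → 0000100 (still 4).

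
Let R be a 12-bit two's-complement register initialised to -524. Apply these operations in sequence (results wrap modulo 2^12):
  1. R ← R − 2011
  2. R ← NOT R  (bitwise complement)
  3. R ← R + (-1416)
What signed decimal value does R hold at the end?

Start: R = -524 = 110111110100.
R = -524 − 2011 = -2535; wraps to 1561 = 011000011001
R = NOT 011000011001 = 100111100110 = -1562
R = -1562 + (-1416) = -2978; wraps to 1118 = 010001011110

1118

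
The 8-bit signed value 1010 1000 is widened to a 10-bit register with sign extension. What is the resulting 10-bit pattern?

1110101000

MSB of 10101000 is 1; replicate it into the new high bits.
11|10101000 → 1110101000 (still -88).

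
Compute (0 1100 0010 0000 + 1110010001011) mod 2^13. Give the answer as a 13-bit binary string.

  0110000100000
+ 1110010001011
= 0100010101011  (discard carry-out 1)

0100010101011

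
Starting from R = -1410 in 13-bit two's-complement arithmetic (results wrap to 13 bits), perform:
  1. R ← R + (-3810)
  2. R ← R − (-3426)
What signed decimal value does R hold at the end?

Start: R = -1410 = 1101001111110.
R = -1410 + (-3810) = -5220; wraps to 2972 = 0101110011100
R = 2972 − (-3426) = 6398; wraps to -1794 = 1100011111110

-1794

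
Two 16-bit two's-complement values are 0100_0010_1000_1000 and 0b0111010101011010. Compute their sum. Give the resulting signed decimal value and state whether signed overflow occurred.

-18462; overflow

0100_0010_1000_1000 → 0100001010001000 = 17032 (signed)
0b0111010101011010 → 0111010101011010 = 30042 (signed)
  0100001010001000
+ 0111010101011010
= 1011011111100010
Result 1011011111100010: MSB = 1 → 47074 − 65536 = -18462.
Both addends are non-negative but the stored result is negative: signed overflow. The true value 17032 + 30042 = 47074 lies outside [-32768, 32767].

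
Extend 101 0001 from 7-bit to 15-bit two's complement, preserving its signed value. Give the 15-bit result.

MSB of 1010001 is 1; replicate it into the new high bits.
11111111|1010001 → 111111111010001 (still -47).

111111111010001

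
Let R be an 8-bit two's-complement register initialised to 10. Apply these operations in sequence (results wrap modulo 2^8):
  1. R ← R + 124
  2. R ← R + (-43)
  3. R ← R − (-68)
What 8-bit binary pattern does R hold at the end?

10011111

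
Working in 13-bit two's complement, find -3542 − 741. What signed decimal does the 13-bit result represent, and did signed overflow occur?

-3542 → 1001000101010
741 → 0001011100101
Subtract via negate-and-add: invert 0001011100101 + 1 = 1110100011011 (i.e. -741).
  1001000101010
+ 1110100011011
= 0111101000101  (discard carry-out 1)
Result 0111101000101: MSB = 0 → value 3909.
Both addends (after negating the subtrahend) are negative but the stored result is non-negative: signed overflow. The true value -3542 − 741 = -4283 lies outside [-4096, 4095].

3909; overflow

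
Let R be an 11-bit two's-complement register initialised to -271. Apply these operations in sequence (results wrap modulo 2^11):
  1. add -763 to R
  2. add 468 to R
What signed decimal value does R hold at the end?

-566

Start: R = -271 = 11011110001.
R = -271 + (-763) = -1034; wraps to 1014 = 01111110110
R = 1014 + 468 = 1482; wraps to -566 = 10111001010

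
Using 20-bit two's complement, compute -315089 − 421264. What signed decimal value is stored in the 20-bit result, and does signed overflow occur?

312223; overflow

-315089 → 10110011000100101111
421264 → 01100110110110010000
Subtract via negate-and-add: invert 01100110110110010000 + 1 = 10011001001001110000 (i.e. -421264).
  10110011000100101111
+ 10011001001001110000
= 01001100001110011111  (discard carry-out 1)
Result 01001100001110011111: MSB = 0 → value 312223.
Both addends (after negating the subtrahend) are negative but the stored result is non-negative: signed overflow. The true value -315089 − 421264 = -736353 lies outside [-524288, 524287].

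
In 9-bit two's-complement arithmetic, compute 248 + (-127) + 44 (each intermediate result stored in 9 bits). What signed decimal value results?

165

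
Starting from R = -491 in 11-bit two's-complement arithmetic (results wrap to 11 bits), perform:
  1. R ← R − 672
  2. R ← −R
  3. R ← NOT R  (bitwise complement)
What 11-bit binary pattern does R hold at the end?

01101110100

Start: R = -491 = 11000010101.
R = -491 − 672 = -1163; wraps to 885 = 01101110101
R = −(885) = -885 = 10010001011
R = NOT 10010001011 = 01101110100 = 884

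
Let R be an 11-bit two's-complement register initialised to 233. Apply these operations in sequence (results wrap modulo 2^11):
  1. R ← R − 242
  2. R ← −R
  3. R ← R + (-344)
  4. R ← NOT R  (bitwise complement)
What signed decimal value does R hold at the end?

334

Start: R = 233 = 00011101001.
R = 233 − 242 = -9 = 11111110111
R = −(-9) = 9 = 00000001001
R = 9 + (-344) = -335 = 11010110001
R = NOT 11010110001 = 00101001110 = 334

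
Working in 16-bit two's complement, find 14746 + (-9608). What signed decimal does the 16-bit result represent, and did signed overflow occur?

5138; no overflow

14746 → 0011100110011010
-9608 → 1101101001111000
  0011100110011010
+ 1101101001111000
= 0001010000010010  (discard carry-out 1)
Result 0001010000010010: MSB = 0 → value 5138.
Addends have opposite signs, so signed overflow cannot occur.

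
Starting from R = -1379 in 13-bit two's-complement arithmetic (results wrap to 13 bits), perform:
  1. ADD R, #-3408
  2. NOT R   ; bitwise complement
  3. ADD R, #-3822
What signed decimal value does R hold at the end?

964

Start: R = -1379 = 1101010011101.
R = -1379 + (-3408) = -4787; wraps to 3405 = 0110101001101
R = NOT 0110101001101 = 1001010110010 = -3406
R = -3406 + (-3822) = -7228; wraps to 964 = 0001111000100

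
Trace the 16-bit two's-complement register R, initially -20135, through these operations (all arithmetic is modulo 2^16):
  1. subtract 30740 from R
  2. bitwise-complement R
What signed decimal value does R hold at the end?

-14662

Start: R = -20135 = 1011000101011001.
R = -20135 − 30740 = -50875; wraps to 14661 = 0011100101000101
R = NOT 0011100101000101 = 1100011010111010 = -14662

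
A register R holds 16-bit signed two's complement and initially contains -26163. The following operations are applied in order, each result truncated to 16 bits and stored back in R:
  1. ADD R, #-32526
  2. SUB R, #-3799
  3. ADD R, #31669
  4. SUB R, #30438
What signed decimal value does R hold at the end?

11877

Start: R = -26163 = 1001100111001101.
R = -26163 + (-32526) = -58689; wraps to 6847 = 0001101010111111
R = 6847 − (-3799) = 10646 = 0010100110010110
R = 10646 + 31669 = 42315; wraps to -23221 = 1010010101001011
R = -23221 − 30438 = -53659; wraps to 11877 = 0010111001100101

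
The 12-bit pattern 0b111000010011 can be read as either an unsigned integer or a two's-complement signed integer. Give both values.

unsigned = 3603, signed = -493

Unsigned: 111000010011 = 3603.
Signed: MSB=1 → 3603 − 4096 = -493.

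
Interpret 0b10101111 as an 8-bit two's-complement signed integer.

MSB is 1, so the value is negative.
Unsigned reading: 175. Subtract 2^8 = 256: 175 − 256 = -81.

-81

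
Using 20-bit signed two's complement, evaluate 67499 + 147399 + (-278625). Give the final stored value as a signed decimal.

-63727

67499 + 147399 = 214898 (00110100011101110010)
214898 + (-278625) = -63727 (11110000011100010001)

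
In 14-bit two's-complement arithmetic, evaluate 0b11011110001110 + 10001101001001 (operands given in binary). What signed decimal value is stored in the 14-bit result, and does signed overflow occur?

0b11011110001110 → 11011110001110 = -2162 (signed)
10001101001001 = -7351 (signed)
  11011110001110
+ 10001101001001
= 01101011010111  (discard carry-out 1)
Result 01101011010111: MSB = 0 → value 6871.
Both addends are negative but the stored result is non-negative: signed overflow. The true value -2162 + (-7351) = -9513 lies outside [-8192, 8191].

6871; overflow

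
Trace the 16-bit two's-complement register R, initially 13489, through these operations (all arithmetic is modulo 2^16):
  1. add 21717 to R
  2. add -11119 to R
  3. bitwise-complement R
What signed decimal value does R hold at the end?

-24088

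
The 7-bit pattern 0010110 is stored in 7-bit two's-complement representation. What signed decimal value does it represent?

MSB is 0, so the value is non-negative: 0010110 = 22.

22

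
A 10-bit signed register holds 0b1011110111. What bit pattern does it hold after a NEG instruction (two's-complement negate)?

0100001001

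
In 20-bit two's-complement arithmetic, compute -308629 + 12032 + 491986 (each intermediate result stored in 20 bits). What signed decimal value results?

-308629 + 12032 = -296597 (10110111100101101011)
-296597 + 491986 = 195389 (00101111101100111101)

195389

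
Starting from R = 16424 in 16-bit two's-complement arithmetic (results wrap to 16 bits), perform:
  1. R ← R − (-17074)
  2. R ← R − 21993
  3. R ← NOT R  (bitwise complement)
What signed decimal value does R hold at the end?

-11506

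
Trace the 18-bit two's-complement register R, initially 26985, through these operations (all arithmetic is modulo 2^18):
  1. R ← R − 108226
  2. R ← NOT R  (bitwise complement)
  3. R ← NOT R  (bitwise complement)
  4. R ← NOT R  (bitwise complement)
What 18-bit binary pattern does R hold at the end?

010011110101011000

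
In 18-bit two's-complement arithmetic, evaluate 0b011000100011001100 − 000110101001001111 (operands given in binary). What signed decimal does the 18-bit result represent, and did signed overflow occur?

73341; no overflow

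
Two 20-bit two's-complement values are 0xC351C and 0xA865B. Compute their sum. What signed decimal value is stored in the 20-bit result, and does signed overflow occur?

441207; overflow

0xC351C = 11000011010100011100 = -248548 (signed)
0xA865B = 10101000011001011011 = -358821 (signed)
  11000011010100011100
+ 10101000011001011011
= 01101011101101110111  (discard carry-out 1)
Result 01101011101101110111: MSB = 0 → value 441207.
Both addends are negative but the stored result is non-negative: signed overflow. The true value -248548 + (-358821) = -607369 lies outside [-524288, 524287].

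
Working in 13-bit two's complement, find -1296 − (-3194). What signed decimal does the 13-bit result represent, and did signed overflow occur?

1898; no overflow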